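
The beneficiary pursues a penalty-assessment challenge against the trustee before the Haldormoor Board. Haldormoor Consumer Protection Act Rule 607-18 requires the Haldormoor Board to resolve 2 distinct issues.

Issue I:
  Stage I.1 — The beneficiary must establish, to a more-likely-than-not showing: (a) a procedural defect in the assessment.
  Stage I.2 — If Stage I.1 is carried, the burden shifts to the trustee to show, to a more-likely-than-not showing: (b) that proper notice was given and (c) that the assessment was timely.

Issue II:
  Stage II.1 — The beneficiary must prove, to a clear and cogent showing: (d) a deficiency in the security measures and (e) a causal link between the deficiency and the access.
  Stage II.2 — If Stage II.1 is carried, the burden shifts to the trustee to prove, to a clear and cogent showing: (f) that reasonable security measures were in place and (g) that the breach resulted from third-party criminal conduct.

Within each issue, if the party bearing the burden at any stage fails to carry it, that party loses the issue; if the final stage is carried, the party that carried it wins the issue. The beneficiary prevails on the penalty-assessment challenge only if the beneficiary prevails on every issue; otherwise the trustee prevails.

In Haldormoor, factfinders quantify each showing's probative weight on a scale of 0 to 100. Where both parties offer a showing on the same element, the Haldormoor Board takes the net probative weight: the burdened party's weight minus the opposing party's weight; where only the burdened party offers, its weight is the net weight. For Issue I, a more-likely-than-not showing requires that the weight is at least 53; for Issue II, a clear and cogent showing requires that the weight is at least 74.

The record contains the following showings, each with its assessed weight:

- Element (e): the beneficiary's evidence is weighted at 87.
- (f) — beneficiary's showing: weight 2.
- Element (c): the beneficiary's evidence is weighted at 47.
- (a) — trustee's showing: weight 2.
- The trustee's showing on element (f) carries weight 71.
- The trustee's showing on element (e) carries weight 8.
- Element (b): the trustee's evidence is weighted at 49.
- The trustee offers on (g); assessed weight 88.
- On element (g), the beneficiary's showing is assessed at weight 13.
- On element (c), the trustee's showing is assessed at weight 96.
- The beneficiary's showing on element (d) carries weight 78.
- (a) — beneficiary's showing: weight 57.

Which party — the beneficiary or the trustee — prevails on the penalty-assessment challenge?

— Issue I —
Stage I.1 (beneficiary, a more-likely-than-not showing, weight is at least 53): (a) net 57−2=55 ≥ 53 — meets.
  Stage I.1 is satisfied; the onus moves to the trustee.
Stage I.2 (trustee, a more-likely-than-not showing, weight is at least 53): (b) 49 < 53 — fails; (c) net 96−47=49 < 53 — fails.
  Not every element is met, so the trustee fails to carry Stage I.2.
The beneficiary prevails on this issue.
— Issue II —
Stage II.1 (beneficiary, a clear and cogent showing, weight is at least 74): (d) 78 ≥ 74 — meets; (e) net 87−8=79 ≥ 74 — meets.
  The beneficiary carries Stage II.1; the trustee now bears the burden.
Stage II.2 (trustee, a clear and cogent showing, weight is at least 74): (f) net 71−2=69 < 74 — fails; (g) net 88−13=75 ≥ 74 — meets.
  Not every element is met, so the trustee fails to carry Stage II.2.
The beneficiary prevails on this issue.
Per-issue: Issue I → beneficiary; Issue II → beneficiary. The beneficiary must prevail on every issue; overall, the beneficiary prevails.

beneficiary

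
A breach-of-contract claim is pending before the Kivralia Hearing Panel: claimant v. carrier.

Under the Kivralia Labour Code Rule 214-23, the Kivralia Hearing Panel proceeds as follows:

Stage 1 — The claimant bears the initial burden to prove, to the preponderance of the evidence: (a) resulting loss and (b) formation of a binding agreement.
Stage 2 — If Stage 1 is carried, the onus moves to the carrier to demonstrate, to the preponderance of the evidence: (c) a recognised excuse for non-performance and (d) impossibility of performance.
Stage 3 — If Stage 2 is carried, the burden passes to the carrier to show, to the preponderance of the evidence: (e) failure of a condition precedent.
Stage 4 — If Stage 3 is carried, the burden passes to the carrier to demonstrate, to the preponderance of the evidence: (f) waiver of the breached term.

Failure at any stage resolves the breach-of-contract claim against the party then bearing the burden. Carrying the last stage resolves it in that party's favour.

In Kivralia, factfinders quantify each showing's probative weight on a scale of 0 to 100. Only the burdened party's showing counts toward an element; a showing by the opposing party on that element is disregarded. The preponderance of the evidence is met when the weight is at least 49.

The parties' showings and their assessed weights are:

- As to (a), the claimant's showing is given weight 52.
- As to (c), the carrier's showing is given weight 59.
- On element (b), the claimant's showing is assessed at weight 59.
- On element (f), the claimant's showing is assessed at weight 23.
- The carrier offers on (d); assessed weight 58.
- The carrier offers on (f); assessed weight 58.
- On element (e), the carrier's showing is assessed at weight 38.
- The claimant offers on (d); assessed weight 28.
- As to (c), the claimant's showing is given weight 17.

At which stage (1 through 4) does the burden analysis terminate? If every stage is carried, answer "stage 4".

stage 3

Stage 1 (claimant, the preponderance of the evidence, weight is at least 49): (a) 52 ≥ 49 — meets; (b) 59 ≥ 49 — meets.
  Stage 1 carried; the burden shifts to the carrier.
Stage 2 (carrier, the preponderance of the evidence, weight is at least 49): (c) 59 (claimant's 17 disregarded) ≥ 49 — meets; (d) 58 (claimant's 28 disregarded) ≥ 49 — meets.
  All elements met. The carrier retains the burden for Stage 3.
Stage 3 (carrier, the preponderance of the evidence, weight is at least 49): (e) 38 < 49 — fails.
  Not every element is met, so the carrier fails to carry Stage 3.
The claimant prevails.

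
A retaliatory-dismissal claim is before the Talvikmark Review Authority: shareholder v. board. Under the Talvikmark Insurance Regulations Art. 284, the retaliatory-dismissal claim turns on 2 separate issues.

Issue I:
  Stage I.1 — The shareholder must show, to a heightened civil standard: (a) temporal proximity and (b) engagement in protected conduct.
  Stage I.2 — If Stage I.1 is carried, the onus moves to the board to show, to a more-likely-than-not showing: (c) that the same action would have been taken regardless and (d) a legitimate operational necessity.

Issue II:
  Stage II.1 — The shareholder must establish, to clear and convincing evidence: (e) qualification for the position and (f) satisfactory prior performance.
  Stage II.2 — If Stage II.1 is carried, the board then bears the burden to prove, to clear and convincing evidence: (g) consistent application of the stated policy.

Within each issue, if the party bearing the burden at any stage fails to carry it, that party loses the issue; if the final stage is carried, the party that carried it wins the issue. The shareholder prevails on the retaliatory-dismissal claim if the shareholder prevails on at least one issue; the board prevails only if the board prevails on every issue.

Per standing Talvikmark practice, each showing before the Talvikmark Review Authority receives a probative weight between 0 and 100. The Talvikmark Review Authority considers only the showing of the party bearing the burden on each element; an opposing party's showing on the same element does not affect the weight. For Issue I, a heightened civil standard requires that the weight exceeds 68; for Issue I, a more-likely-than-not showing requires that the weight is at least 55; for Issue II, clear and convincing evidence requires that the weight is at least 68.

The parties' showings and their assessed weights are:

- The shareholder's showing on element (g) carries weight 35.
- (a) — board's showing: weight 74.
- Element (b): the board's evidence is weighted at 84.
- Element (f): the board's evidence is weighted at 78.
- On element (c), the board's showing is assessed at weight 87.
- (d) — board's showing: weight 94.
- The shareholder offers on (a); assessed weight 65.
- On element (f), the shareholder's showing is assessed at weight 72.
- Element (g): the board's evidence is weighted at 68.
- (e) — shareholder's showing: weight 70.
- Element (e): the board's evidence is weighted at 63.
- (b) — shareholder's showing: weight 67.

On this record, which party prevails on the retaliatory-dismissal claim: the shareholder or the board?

board

— Issue I —
Stage I.1 (shareholder, a heightened civil standard, weight exceeds 68): (a) 65 (board's 74 disregarded) ≤ 68 — fails; (b) 67 (board's 84 disregarded) ≤ 68 — fails.
  Not every element is met, so the shareholder fails to carry Stage I.1.
The analysis ends at Stage I.1; the board prevails on this issue.
— Issue II —
At Stage II.1 the shareholder must meet clear and convincing evidence (weight is at least 68): on (e) the weight is 70 (the board's 63 is given no effect), ≥ 68, so (e) meets the standard; on (f) the weight is 72 (the board's 78 is given no effect), which does reach 68, so (f) meets the standard.
  The shareholder carries Stage II.1; the board now bears the burden.
At Stage II.2 the board must meet clear and convincing evidence (weight is at least 68): on (g) the weight is 68 (the shareholder's 35 is given no effect), ≥ 68, so (g) meets the standard.
  All elements met at the final stage.
Every stage carried; the board prevails on this issue.
Per-issue: Issue I → board; Issue II → board. The shareholder must prevail on at least one issue; overall, the board prevails.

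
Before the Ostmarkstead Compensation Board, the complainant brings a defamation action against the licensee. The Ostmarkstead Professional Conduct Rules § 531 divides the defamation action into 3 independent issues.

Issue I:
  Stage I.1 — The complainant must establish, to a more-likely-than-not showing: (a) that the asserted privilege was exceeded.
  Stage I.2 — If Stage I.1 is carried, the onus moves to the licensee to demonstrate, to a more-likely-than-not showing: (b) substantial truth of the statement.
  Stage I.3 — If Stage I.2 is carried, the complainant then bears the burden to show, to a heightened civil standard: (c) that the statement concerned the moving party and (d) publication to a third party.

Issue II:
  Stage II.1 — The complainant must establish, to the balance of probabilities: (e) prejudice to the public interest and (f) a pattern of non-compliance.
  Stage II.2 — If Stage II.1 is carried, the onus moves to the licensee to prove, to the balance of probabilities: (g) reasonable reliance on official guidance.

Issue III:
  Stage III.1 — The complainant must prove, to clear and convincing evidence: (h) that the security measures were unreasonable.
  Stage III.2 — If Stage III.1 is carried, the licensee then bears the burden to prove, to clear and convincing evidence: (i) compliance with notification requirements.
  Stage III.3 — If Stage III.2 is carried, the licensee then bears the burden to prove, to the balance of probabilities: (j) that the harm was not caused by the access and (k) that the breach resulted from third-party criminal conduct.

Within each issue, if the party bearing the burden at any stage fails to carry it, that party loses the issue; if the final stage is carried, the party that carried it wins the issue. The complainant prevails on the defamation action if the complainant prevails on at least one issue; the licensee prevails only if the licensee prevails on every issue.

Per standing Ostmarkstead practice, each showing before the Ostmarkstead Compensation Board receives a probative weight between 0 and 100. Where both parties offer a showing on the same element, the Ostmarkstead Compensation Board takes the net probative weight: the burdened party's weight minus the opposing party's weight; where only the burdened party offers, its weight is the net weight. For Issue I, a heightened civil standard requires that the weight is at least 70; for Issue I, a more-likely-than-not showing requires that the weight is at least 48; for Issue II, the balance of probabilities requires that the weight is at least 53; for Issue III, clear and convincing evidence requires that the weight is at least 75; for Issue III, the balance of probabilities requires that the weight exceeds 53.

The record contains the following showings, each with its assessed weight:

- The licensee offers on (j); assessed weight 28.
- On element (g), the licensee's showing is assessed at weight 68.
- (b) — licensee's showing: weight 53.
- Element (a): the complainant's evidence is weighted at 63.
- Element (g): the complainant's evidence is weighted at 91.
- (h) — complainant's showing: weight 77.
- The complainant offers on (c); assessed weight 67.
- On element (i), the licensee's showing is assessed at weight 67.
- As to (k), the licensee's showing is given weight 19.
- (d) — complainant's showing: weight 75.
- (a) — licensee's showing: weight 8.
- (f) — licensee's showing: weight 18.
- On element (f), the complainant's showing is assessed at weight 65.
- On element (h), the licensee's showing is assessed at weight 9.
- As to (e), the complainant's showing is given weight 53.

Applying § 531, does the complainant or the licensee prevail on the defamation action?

licensee

— Issue I —
At Stage I.1 the complainant must meet a more-likely-than-not showing (weight is at least 48): on (a) the weight is 63 less the opposing 8 gives net 55, ≥ 48, so (a) meets the standard.
  Stage I.1 carried; the burden shifts to the licensee.
At Stage I.2 the licensee must meet a more-likely-than-not showing (weight is at least 48): on (b) the weight is 53, ≥ 48, so (b) meets the standard.
  Stage I.2 carried; the burden shifts to the complainant.
At Stage I.3 the complainant must meet a heightened civil standard (weight is at least 70): on (c) the weight is 67, < 70, so (c) does not meet the standard; on (d) the weight is 75, ≥ 70, so (d) meets the standard.
  The complainant does not carry Stage I.3.
The licensee prevails on this issue.
— Issue II —
Stage II.1 (complainant, the balance of probabilities, weight is at least 53): (e) 53 ≥ 53 — meets; (f) net 65−18=47 < 53 — fails.
  The complainant does not carry Stage II.1.
The analysis ends at Stage II.1; the licensee prevails on this issue.
— Issue III —
Stage III.1 (complainant, clear and convincing evidence, weight is at least 75): (h) net 77−9=68 < 75 — fails.
  Stage III.1 not carried; the complainant fails its burden.
So the licensee prevails on this issue.
Per-issue: Issue I → licensee; Issue II → licensee; Issue III → licensee. The complainant must prevail on at least one issue; overall, the licensee prevails.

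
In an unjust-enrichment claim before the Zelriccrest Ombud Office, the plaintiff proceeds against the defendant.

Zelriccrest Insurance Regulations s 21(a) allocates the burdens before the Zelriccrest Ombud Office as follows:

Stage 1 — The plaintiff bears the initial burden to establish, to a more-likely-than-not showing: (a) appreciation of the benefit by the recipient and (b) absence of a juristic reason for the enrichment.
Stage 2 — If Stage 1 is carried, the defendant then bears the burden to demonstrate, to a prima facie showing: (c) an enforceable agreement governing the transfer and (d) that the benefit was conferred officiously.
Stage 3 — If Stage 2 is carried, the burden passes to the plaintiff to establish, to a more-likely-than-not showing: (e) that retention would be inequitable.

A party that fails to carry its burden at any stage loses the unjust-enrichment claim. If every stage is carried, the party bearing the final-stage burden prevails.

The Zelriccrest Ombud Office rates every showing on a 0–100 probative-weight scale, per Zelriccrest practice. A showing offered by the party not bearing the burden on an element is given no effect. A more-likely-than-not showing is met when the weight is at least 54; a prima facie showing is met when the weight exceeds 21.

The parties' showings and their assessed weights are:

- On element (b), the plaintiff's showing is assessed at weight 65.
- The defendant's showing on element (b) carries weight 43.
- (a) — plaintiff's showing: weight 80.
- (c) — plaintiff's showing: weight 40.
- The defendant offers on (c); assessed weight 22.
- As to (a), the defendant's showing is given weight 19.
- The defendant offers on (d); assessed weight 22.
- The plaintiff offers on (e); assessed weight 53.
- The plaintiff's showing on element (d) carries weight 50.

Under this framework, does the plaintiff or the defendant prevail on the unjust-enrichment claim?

defendant

Stage 1 — burden on plaintiff; standard: a more-likely-than-not showing (weight is at least 54).
    (a): 80 (defendant's 19 disregarded) ≥ 54 [met]
    (b): 65 (defendant's 43 disregarded) ≥ 54 [met]
  Stage 1 is satisfied; the onus moves to the defendant.
Stage 2 — burden on defendant; standard: a prima facie showing (weight exceeds 21).
    (c): 22 (plaintiff's 40 disregarded) > 21 [met]
    (d): 22 (plaintiff's 50 disregarded) > 21 [met]
  The defendant carries Stage 2; the plaintiff now bears the burden.
Stage 3 — burden on plaintiff; standard: a more-likely-than-not showing (weight is at least 54).
    (e): 53 < 54 [not met]
  The plaintiff does not carry Stage 3.
So the defendant prevails.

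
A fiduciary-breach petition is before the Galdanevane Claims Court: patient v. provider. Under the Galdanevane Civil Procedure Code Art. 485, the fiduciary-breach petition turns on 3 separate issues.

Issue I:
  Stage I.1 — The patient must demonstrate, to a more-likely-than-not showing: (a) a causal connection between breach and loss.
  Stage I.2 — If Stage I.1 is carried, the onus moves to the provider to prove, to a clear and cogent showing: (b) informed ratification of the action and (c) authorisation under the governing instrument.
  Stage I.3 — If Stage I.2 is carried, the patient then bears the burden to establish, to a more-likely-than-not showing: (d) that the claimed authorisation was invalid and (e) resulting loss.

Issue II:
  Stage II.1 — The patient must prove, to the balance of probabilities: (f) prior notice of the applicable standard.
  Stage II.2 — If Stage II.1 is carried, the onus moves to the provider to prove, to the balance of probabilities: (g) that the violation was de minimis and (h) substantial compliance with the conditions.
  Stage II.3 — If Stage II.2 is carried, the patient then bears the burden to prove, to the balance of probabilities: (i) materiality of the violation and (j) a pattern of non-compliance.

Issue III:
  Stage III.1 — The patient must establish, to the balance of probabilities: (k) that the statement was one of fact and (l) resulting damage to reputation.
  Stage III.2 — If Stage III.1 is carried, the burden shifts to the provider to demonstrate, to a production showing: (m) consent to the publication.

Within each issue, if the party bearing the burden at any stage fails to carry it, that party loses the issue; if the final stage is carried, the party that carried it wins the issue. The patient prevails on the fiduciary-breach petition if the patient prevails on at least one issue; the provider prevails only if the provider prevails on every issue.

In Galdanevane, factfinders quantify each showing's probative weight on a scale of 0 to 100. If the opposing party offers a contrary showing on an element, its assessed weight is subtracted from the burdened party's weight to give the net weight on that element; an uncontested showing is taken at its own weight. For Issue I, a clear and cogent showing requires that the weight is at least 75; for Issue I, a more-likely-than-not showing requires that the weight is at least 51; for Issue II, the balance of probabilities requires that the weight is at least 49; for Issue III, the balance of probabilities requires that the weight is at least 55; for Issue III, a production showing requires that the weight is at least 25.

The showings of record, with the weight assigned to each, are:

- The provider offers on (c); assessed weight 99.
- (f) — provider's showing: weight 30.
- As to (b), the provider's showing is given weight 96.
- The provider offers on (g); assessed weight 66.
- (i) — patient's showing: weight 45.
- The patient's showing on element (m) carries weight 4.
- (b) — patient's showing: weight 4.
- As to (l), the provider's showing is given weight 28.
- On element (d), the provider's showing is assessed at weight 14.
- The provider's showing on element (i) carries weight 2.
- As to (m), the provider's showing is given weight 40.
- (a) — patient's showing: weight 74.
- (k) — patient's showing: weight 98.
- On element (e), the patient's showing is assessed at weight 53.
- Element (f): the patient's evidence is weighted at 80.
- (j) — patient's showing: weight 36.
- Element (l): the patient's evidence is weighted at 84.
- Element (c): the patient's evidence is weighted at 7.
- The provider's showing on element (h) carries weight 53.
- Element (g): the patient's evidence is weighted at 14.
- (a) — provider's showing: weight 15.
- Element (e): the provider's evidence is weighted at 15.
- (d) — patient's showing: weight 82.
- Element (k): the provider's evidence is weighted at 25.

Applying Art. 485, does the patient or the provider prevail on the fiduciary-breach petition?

— Issue I —
At Stage I.1 the patient must meet a more-likely-than-not showing (weight is at least 51): on (a) the weight is 74 less the opposing 15 gives net 59, ≥ 51, so (a) meets the standard.
  All elements met. The burden passes to the provider.
At Stage I.2 the provider must meet a clear and cogent showing (weight is at least 75): on (b) the weight is 96 less the opposing 4 gives net 92, which does reach 75, so (b) meets the standard; on (c) the weight is 99 less the opposing 7 gives net 92, which does reach 75, so (c) meets the standard.
  All elements met. The burden passes to the patient.
At Stage I.3 the patient must meet a more-likely-than-not showing (weight is at least 51): on (d) the weight is 82 less the opposing 14 gives net 68, which does reach 51, so (d) meets the standard; on (e) the weight is 53 less the opposing 15 gives net 38, which does not reach 51, so (e) does not meet the standard.
  Not every element is met, so the patient fails to carry Stage I.3.
So the provider prevails on this issue.
— Issue II —
Stage II.1 — burden on patient; standard: the balance of probabilities (weight is at least 49).
    (f): 80 − 30 = 50 ≥ 49 [met]
  The patient carries Stage II.1; the provider now bears the burden.
Stage II.2 — burden on provider; standard: the balance of probabilities (weight is at least 49).
    (g): 66 − 14 = 52 ≥ 49 [met]
    (h): 53 ≥ 49 [met]
  All elements met. The burden passes to the patient.
Stage II.3 — burden on patient; standard: the balance of probabilities (weight is at least 49).
    (i): 45 − 2 = 43 < 49 [not met]
    (j): 36 < 49 [not met]
  Not every element is met, so the patient fails to carry Stage II.3.
The provider prevails on this issue.
— Issue III —
At Stage III.1 the patient must meet the balance of probabilities (weight is at least 55): on (k) the weight is 98 less the opposing 25 gives net 73, which does reach 55, so (k) meets the standard; on (l) the weight is 84 less the opposing 28 gives net 56, ≥ 55, so (l) meets the standard.
  Stage III.1 carried; the burden shifts to the provider.
At Stage III.2 the provider must meet a production showing (weight is at least 25): on (m) the weight is 40 less the opposing 4 gives net 36, which does reach 25, so (m) meets the standard.
  Stage III.2 carried; the final stage is satisfied.
Every stage carried; the provider prevails on this issue.
Per-issue: Issue I → provider; Issue II → provider; Issue III → provider. The patient must prevail on at least one issue; overall, the provider prevails.

provider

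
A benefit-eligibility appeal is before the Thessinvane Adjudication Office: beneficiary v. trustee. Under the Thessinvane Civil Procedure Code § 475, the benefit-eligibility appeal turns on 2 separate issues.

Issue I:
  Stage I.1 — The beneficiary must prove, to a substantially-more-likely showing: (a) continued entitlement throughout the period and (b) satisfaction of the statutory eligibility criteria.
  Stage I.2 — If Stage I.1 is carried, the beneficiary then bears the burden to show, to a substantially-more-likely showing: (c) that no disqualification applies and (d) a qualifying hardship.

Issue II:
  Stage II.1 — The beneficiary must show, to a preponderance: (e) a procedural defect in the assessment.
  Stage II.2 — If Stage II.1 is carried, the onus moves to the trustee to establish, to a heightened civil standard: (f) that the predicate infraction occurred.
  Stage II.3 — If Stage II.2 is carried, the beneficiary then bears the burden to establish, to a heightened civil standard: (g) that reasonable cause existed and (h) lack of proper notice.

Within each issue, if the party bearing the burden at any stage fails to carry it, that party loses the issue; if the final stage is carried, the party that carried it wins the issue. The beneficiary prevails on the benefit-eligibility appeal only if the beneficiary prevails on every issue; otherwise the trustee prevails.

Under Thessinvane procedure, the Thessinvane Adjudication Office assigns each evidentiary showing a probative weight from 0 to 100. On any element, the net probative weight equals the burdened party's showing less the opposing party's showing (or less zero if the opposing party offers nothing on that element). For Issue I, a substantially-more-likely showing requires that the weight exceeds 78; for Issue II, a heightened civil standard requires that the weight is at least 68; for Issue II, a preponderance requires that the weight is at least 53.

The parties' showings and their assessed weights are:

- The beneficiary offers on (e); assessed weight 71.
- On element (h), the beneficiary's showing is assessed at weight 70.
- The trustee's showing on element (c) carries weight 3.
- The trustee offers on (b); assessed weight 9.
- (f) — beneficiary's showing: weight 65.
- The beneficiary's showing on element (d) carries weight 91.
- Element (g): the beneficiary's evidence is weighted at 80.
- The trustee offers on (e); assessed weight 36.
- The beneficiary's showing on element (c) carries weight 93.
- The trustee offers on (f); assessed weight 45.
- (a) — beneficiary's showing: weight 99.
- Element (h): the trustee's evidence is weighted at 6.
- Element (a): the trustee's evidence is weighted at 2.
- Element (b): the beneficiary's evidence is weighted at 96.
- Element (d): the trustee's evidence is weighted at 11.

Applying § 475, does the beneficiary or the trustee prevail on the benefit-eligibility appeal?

trustee

— Issue I —
Stage I.1 — burden on beneficiary; standard: a substantially-more-likely showing (weight exceeds 78).
    (a): 99 − 2 = 97 > 78 [met]
    (b): 96 − 9 = 87 > 78 [met]
  Stage I.1 carried; the burden remains with the beneficiary.
Stage I.2 — burden on beneficiary; standard: a substantially-more-likely showing (weight exceeds 78).
    (c): 93 − 3 = 90 > 78 [met]
    (d): 91 − 11 = 80 > 78 [met]
  Stage I.2 carried; the final stage is satisfied.
All stages carried — the beneficiary prevails on this issue.
— Issue II —
At Stage II.1 the beneficiary must meet a preponderance (weight is at least 53): on (e) the weight is 71 less the opposing 36 gives net 35, < 53, so (e) does not meet the standard.
  Stage II.1 not carried; the beneficiary fails its burden.
The analysis ends at Stage II.1; the trustee prevails on this issue.
Per-issue: Issue I → beneficiary; Issue II → trustee. The beneficiary must prevail on every issue; overall, the trustee prevails.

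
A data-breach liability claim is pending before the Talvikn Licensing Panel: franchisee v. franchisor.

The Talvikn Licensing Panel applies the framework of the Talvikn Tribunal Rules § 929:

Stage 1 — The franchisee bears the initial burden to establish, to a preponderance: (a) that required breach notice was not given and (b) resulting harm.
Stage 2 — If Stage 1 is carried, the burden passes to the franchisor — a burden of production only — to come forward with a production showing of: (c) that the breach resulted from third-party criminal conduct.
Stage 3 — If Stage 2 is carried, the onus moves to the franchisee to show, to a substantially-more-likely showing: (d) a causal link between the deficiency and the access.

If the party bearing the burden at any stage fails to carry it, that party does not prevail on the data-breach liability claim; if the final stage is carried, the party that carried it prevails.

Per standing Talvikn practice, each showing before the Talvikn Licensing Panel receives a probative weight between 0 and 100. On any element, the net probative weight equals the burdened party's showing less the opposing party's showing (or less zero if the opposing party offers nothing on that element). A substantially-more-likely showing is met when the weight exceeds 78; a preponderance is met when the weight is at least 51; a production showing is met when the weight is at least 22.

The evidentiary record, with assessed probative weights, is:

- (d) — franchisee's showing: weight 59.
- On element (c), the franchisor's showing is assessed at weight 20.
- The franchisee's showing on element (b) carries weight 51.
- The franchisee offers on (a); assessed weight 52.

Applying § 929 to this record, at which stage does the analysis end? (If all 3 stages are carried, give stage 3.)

stage 2

Stage 1 (franchisee, a preponderance, weight is at least 51): (a) 52 ≥ 51 — meets; (b) 51 ≥ 51 — meets.
  The franchisee carries Stage 1; the franchisor now bears the burden.
Stage 2 (franchisor, a production showing, weight is at least 22): (c) 20 < 22 — fails.
  Stage 2 not carried; the franchisor fails its burden.
So the franchisee prevails.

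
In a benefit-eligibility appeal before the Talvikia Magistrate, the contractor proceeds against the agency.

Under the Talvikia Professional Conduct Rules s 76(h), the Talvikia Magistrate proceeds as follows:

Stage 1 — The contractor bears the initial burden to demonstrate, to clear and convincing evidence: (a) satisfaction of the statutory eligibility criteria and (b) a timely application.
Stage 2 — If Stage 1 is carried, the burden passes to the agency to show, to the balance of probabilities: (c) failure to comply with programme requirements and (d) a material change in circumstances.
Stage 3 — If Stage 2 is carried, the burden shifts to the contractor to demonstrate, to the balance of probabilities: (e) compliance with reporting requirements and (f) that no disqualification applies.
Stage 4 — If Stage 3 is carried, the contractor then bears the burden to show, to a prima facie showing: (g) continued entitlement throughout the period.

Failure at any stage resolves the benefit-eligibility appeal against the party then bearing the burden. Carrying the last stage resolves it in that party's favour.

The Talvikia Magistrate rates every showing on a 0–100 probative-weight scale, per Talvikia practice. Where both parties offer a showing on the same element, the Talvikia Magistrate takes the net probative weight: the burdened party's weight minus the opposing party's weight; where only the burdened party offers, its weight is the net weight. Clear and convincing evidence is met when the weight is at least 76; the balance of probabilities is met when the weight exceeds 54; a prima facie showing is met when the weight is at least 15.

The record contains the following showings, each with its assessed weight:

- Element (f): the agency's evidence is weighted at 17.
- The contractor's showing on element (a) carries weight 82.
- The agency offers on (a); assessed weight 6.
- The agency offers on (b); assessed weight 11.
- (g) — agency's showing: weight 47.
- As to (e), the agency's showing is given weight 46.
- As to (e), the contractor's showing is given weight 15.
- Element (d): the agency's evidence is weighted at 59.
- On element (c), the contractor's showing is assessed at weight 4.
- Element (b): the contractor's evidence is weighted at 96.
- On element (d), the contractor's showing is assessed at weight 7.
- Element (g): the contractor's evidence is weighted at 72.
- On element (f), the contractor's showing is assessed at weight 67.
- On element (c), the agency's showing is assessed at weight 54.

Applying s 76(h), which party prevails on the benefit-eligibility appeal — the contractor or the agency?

At Stage 1 the contractor must meet clear and convincing evidence (weight is at least 76): on (a) the weight is 82 less the opposing 6 gives net 76, which does reach 76, so (a) meets the standard; on (b) the weight is 96 less the opposing 11 gives net 85, which does reach 76, so (b) meets the standard.
  Stage 1 carried; the burden shifts to the agency.
At Stage 2 the agency must meet the balance of probabilities (weight exceeds 54): on (c) the weight is 54 less the opposing 4 gives net 50, which does not exceed 54, so (c) does not meet the standard; on (d) the weight is 59 less the opposing 7 gives net 52, ≤ 54, so (d) does not meet the standard.
  Not every element is met, so the agency fails to carry Stage 2.
The contractor prevails.

contractor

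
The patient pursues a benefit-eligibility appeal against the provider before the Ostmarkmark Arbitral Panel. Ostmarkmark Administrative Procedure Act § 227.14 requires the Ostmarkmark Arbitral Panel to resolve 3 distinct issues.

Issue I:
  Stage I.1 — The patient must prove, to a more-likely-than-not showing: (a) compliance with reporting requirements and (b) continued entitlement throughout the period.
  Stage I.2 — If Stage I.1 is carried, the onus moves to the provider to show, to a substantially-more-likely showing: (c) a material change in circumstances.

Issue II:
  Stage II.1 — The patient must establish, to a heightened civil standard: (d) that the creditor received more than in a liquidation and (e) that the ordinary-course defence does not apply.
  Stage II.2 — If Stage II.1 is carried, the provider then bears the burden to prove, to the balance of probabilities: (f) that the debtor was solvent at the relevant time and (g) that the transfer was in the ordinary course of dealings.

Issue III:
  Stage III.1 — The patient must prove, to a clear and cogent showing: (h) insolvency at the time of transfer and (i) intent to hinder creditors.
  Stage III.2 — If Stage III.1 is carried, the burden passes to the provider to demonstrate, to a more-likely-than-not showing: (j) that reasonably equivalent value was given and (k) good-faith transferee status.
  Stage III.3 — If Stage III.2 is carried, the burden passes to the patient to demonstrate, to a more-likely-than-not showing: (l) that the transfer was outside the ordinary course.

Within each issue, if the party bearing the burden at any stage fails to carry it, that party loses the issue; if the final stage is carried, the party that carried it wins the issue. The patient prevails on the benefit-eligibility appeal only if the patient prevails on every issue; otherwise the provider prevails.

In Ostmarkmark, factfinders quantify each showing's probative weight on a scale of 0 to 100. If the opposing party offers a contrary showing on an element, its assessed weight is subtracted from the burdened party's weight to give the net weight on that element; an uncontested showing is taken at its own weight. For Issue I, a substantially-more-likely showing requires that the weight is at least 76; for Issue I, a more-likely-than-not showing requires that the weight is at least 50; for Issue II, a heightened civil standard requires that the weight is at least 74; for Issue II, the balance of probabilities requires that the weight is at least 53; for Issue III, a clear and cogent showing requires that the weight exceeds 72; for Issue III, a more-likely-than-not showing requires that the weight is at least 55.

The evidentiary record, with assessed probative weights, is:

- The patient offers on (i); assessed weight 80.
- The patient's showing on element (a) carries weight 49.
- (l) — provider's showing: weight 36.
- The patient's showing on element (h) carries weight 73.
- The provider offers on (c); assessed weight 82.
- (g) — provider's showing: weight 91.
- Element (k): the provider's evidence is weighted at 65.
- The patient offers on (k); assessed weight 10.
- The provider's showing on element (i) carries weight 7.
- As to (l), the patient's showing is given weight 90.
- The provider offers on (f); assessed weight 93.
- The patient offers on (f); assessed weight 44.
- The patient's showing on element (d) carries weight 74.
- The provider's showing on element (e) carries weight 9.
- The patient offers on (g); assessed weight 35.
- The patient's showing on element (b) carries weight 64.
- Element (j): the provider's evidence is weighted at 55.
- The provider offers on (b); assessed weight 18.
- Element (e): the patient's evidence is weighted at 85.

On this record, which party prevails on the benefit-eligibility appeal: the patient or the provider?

— Issue I —
At Stage I.1 the patient must meet a more-likely-than-not showing (weight is at least 50): on (a) the weight is 49, < 50, so (a) does not meet the standard; on (b) the weight is 64 less the opposing 18 gives net 46, which does not reach 50, so (b) does not meet the standard.
  Not every element is met, so the patient fails to carry Stage I.1.
The provider prevails on this issue.
— Issue II —
Stage II.1 (patient, a heightened civil standard, weight is at least 74): (d) 74 ≥ 74 — meets; (e) net 85−9=76 ≥ 74 — meets.
  All elements met. The burden passes to the provider.
Stage II.2 (provider, the balance of probabilities, weight is at least 53): (f) net 93−44=49 < 53 — fails; (g) net 91−35=56 ≥ 53 — meets.
  Stage II.2 not carried; the provider fails its burden.
The patient prevails on this issue.
— Issue III —
At Stage III.1 the patient must meet a clear and cogent showing (weight exceeds 72): on (h) the weight is 73, which does exceed 72, so (h) meets the standard; on (i) the weight is 80 less the opposing 7 gives net 73, > 72, so (i) meets the standard.
  Stage III.1 carried; the burden shifts to the provider.
At Stage III.2 the provider must meet a more-likely-than-not showing (weight is at least 55): on (j) the weight is 55, which does reach 55, so (j) meets the standard; on (k) the weight is 65 less the opposing 10 gives net 55, ≥ 55, so (k) meets the standard.
  All elements met. The burden passes to the patient.
At Stage III.3 the patient must meet a more-likely-than-not showing (weight is at least 55): on (l) the weight is 90 less the opposing 36 gives net 54, which does not reach 55, so (l) does not meet the standard.
  Stage III.3 not carried; the patient fails its burden.
The analysis ends at Stage III.3; the provider prevails on this issue.
Per-issue: Issue I → provider; Issue II → patient; Issue III → provider. The patient must prevail on every issue; overall, the provider prevails.

provider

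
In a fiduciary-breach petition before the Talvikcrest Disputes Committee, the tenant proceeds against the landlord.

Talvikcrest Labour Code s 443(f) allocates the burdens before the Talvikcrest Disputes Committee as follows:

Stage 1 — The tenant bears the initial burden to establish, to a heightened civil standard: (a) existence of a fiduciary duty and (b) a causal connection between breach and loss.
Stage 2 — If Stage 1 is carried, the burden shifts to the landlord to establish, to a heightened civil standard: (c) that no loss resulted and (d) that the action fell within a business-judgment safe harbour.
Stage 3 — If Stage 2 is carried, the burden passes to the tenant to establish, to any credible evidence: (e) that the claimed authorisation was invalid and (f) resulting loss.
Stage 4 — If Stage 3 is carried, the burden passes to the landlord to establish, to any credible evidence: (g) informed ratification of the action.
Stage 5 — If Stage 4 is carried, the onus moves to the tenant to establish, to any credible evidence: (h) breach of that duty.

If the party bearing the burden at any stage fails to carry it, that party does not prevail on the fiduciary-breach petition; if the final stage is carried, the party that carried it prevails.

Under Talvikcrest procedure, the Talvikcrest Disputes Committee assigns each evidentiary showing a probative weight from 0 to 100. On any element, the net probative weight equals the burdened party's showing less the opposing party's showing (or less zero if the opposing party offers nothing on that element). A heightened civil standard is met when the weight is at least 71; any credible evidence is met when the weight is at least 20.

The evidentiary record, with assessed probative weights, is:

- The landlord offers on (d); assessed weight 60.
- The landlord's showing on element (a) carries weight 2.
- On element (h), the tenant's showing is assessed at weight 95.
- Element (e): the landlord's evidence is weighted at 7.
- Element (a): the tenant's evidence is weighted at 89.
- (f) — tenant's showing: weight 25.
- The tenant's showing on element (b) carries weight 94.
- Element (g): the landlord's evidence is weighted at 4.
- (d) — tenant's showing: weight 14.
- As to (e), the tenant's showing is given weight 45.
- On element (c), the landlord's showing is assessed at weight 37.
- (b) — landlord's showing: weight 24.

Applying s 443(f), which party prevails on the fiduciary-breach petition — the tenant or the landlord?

landlord

Stage 1 — burden on tenant; standard: a heightened civil standard (weight is at least 71).
    (a): 89 − 2 = 87 ≥ 71 [met]
    (b): 94 − 24 = 70 < 71 [not met]
  Not every element is met, so the tenant fails to carry Stage 1.
The landlord prevails.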